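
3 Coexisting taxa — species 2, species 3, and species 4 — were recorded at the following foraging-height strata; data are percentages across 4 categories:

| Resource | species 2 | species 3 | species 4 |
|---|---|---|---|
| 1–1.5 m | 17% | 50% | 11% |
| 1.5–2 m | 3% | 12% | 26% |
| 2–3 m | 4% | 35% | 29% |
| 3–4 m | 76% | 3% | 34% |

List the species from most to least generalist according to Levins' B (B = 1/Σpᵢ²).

species 4 > species 3 > species 2

Convert percentages to proportions (divide by 100).
Σp_2ᵢ² = 0.17² + 0.03² + 0.04² + 0.76² = 0.0289 + 0.0009 + 0.0016 + 0.5776 = 0.6090
B_2 = 1 / 0.6090 = 1.6420
Σp_3ᵢ² = 0.50² + 0.12² + 0.35² + 0.03² = 0.2500 + 0.0144 + 0.1225 + 0.0009 = 0.3878
B_3 = 1 / 0.3878 = 2.5786
Σp_4ᵢ² = 0.11² + 0.26² + 0.29² + 0.34² = 0.0121 + 0.0676 + 0.0841 + 0.1156 = 0.2794
B_4 = 1 / 0.2794 = 3.5791
Ranking by B (broadest → narrowest): species 4 (3.58) > species 3 (2.58) > species 2 (1.64)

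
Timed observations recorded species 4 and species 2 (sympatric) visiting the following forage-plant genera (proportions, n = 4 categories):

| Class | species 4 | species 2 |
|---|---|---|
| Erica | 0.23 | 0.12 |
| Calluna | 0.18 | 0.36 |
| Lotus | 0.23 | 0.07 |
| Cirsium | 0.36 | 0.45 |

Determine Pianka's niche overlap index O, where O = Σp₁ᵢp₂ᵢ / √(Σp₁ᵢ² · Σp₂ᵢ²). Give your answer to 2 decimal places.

Σ p₁ᵢp₂ᵢ = 0.0276 + 0.0648 + 0.0161 + 0.1620 = 0.2705
Σp_1ᵢ² = 0.23² + 0.18² + 0.23² + 0.36² = 0.0529 + 0.0324 + 0.0529 + 0.1296 = 0.2678
Σp_2ᵢ² = 0.12² + 0.36² + 0.07² + 0.45² = 0.0144 + 0.1296 + 0.0049 + 0.2025 = 0.3514
O = 0.2705 / √(0.2678 × 0.3514) = 0.2705 / 0.30677 = 0.8818

0.88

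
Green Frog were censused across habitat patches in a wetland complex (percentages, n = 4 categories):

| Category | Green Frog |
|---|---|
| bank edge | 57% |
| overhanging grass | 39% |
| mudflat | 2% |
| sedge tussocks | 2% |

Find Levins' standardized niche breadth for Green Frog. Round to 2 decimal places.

0.36

Convert percentages to proportions (divide by 100).
Σpᵢ² = 0.57² + 0.39² + 0.02² + 0.02² = 0.3249 + 0.1521 + 0.0004 + 0.0004 = 0.4778
B = 1 / 0.4778 = 2.0929
Bₛ = (B − 1)/(n − 1) = (2.0929 − 1)/(4 − 1) = 1.0929/3 = 0.3643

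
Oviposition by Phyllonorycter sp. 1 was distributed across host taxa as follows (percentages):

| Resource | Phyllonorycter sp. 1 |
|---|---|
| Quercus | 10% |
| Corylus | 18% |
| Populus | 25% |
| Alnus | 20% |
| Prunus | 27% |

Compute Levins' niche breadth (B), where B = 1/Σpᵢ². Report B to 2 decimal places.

4.59

Convert percentages to proportions (divide by 100).
Σpᵢ² = 0.10² + 0.18² + 0.25² + 0.20² + 0.27² = 0.0100 + 0.0324 + 0.0625 + 0.0400 + 0.0729 = 0.2178
B = 1 / 0.2178 = 4.5914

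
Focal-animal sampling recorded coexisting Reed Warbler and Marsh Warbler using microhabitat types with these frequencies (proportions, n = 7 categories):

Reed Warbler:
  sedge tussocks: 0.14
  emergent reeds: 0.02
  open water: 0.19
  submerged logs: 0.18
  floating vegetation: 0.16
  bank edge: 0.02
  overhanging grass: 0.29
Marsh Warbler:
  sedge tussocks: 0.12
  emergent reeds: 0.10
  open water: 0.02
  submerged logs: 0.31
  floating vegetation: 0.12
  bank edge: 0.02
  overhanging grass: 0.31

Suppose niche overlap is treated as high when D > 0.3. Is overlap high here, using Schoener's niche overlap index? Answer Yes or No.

Σ|p₁ᵢ − p₂ᵢ| = 0.02 + 0.08 + 0.17 + 0.13 + 0.04 + 0.00 + 0.02 = 0.46
D = 1 − ½ × 0.46 = 1 − 0.230 = 0.7700
D = 0.7700 > 0.3 → Yes.

Yes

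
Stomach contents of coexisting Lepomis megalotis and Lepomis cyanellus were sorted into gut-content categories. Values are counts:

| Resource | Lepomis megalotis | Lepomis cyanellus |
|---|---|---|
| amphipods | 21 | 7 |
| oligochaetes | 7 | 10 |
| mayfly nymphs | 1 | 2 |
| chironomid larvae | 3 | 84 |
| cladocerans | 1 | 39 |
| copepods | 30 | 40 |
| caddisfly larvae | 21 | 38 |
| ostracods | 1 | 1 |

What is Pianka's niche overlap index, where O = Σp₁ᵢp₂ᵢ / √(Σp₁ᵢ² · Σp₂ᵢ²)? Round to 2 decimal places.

0.54

Proportions for Lepomis megalotis (n=85): 21/85=0.2471, 7/85=0.0824, 1/85=0.0118, 3/85=0.0353, 1/85=0.0118, 30/85=0.3529, 21/85=0.2471, 1/85=0.0118
Proportions for Lepomis cyanellus (n=221): 7/221=0.0317, 10/221=0.0452, 2/221=0.0090, 84/221=0.3801, 39/221=0.1765, 40/221=0.1810, 38/221=0.1719, 1/221=0.0045
Σ p₁ᵢp₂ᵢ = 0.007833 + 0.003724 + 0.000106 + 0.013418 + 0.002083 + 0.063875 + 0.042476 + 0.000053 = 0.133568
Σp_1ᵢ² = 0.2471² + 0.0824² + 0.0118² + 0.0353² + 0.0118² + 0.3529² + 0.2471² + 0.0118² = 0.061058 + 0.006790 + 0.000139 + 0.001246 + 0.000139 + 0.124538 + 0.061058 + 0.000139 = 0.255107
Σp_2ᵢ² = 0.0317² + 0.0452² + 0.0090² + 0.3801² + 0.1765² + 0.1810² + 0.1719² + 0.0045² = 0.001005 + 0.002043 + 0.000081 + 0.144476 + 0.031152 + 0.032761 + 0.029550 + 0.000020 = 0.241088
O = 0.133568 / √(0.255107 × 0.241088) = 0.133568 / 0.2479985 = 0.5386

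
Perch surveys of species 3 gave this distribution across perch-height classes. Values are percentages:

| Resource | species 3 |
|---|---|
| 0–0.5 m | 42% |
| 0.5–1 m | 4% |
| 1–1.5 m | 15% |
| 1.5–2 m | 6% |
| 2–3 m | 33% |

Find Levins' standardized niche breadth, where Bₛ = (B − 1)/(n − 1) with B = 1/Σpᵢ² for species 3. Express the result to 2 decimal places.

0.55

Convert percentages to proportions (divide by 100).
Σpᵢ² = 0.42² + 0.04² + 0.15² + 0.06² + 0.33² = 0.1764 + 0.0016 + 0.0225 + 0.0036 + 0.1089 = 0.3130
B = 1 / 0.3130 = 3.1949
Bₛ = (B − 1)/(n − 1) = (3.1949 − 1)/(5 − 1) = 2.1949/4 = 0.5487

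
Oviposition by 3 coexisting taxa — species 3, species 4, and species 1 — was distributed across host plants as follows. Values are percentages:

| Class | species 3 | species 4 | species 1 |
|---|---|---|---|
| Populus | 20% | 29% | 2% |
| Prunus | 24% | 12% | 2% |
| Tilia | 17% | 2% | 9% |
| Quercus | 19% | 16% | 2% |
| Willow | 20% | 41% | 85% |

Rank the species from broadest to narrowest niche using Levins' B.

Convert percentages to proportions (divide by 100).
Σp_3ᵢ² = 0.20² + 0.24² + 0.17² + 0.19² + 0.20² = 0.0400 + 0.0576 + 0.0289 + 0.0361 + 0.0400 = 0.2026
B_3 = 1 / 0.2026 = 4.9358
Σp_4ᵢ² = 0.29² + 0.12² + 0.02² + 0.16² + 0.41² = 0.0841 + 0.0144 + 0.0004 + 0.0256 + 0.1681 = 0.2926
B_4 = 1 / 0.2926 = 3.4176
Σp_1ᵢ² = 0.02² + 0.02² + 0.09² + 0.02² + 0.85² = 0.0004 + 0.0004 + 0.0081 + 0.0004 + 0.7225 = 0.7318
B_1 = 1 / 0.7318 = 1.3665
Ranking by B (broadest → narrowest): species 3 (4.94) > species 4 (3.42) > species 1 (1.37)

species 3 > species 4 > species 1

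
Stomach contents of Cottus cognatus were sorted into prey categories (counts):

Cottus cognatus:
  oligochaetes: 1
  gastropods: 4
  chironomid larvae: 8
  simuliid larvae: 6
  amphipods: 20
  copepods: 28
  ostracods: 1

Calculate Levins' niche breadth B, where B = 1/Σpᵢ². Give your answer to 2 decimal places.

3.55

Proportions for Cottus cognatus (n=68): 1/68=0.0147, 4/68=0.0588, 8/68=0.1176, 6/68=0.0882, 20/68=0.2941, 28/68=0.4118, 1/68=0.0147
Σpᵢ² = 0.0147² + 0.0588² + 0.1176² + 0.0882² + 0.2941² + 0.4118² + 0.0147² = 0.000216 + 0.003457 + 0.013830 + 0.007779 + 0.086495 + 0.169579 + 0.000216 = 0.281572
B = 1 / 0.281572 = 3.5515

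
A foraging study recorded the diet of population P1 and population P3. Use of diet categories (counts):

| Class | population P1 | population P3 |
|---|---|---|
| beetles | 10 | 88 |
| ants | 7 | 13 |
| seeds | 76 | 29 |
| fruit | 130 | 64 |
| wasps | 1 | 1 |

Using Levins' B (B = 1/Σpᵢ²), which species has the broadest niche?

Proportions for population P1 (n=224): 10/224=0.0446, 7/224=0.0313, 76/224=0.3393, 130/224=0.5804, 1/224=0.0045
Proportions for population P3 (n=195): 88/195=0.4513, 13/195=0.0667, 29/195=0.1487, 64/195=0.3282, 1/195=0.0051
Σp_P1ᵢ² = 0.0446² + 0.0313² + 0.3393² + 0.5804² + 0.0045² = 0.001989 + 0.000980 + 0.115124 + 0.336864 + 0.000020 = 0.454977
B_P1 = 1 / 0.454977 = 2.1979
Σp_P3ᵢ² = 0.4513² + 0.0667² + 0.1487² + 0.3282² + 0.0051² = 0.203672 + 0.004449 + 0.022112 + 0.107715 + 0.000026 = 0.337974
B_P3 = 1 / 0.337974 = 2.9588
Highest B → broadest niche (most generalist): population P3 (B = 2.96).

population P3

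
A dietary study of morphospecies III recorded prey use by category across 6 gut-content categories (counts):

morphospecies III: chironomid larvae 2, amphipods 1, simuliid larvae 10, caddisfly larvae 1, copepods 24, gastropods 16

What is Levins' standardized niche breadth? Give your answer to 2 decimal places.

Proportions for morphospecies III (n=54): 2/54=0.0370, 1/54=0.0185, 10/54=0.1852, 1/54=0.0185, 24/54=0.4444, 16/54=0.2963
Σpᵢ² = 0.0370² + 0.0185² + 0.1852² + 0.0185² + 0.4444² + 0.2963² = 0.001369 + 0.000342 + 0.034299 + 0.000342 + 0.197491 + 0.087794 = 0.321637
B = 1 / 0.321637 = 3.1091
Bₛ = (B − 1)/(n − 1) = (3.1091 − 1)/(6 − 1) = 2.1091/5 = 0.4218

0.42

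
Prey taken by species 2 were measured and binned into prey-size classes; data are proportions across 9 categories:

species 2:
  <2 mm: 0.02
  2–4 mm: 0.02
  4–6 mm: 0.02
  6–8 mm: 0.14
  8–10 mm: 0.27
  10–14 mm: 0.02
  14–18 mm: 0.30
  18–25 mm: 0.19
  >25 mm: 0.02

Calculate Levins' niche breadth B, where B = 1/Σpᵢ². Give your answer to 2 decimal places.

Σpᵢ² = 0.02² + 0.02² + 0.02² + 0.14² + 0.27² + 0.02² + 0.30² + 0.19² + 0.02² = 0.0004 + 0.0004 + 0.0004 + 0.0196 + 0.0729 + 0.0004 + 0.0900 + 0.0361 + 0.0004 = 0.2206
B = 1 / 0.2206 = 4.5331

4.53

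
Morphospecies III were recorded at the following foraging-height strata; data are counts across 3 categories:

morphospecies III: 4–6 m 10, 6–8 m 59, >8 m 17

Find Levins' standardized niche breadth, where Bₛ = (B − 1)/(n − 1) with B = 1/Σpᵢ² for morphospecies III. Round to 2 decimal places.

Proportions for morphospecies III (n=86): 10/86=0.1163, 59/86=0.6860, 17/86=0.1977
Σpᵢ² = 0.1163² + 0.6860² + 0.1977² = 0.013526 + 0.470596 + 0.039085 = 0.523207
B = 1 / 0.523207 = 1.9113
Bₛ = (B − 1)/(n − 1) = (1.9113 − 1)/(3 − 1) = 0.9113/2 = 0.4557

0.46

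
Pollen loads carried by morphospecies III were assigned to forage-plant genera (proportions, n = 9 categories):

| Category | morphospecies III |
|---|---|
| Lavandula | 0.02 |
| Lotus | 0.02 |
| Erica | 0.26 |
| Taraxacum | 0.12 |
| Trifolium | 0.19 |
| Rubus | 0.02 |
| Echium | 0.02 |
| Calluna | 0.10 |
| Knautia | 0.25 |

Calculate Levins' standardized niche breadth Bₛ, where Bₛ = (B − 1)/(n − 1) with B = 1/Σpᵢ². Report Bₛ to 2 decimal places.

0.53

Σpᵢ² = 0.02² + 0.02² + 0.26² + 0.12² + 0.19² + 0.02² + 0.02² + 0.10² + 0.25² = 0.0004 + 0.0004 + 0.0676 + 0.0144 + 0.0361 + 0.0004 + 0.0004 + 0.0100 + 0.0625 = 0.1922
B = 1 / 0.1922 = 5.2029
Bₛ = (B − 1)/(n − 1) = (5.2029 − 1)/(9 − 1) = 4.2029/8 = 0.5254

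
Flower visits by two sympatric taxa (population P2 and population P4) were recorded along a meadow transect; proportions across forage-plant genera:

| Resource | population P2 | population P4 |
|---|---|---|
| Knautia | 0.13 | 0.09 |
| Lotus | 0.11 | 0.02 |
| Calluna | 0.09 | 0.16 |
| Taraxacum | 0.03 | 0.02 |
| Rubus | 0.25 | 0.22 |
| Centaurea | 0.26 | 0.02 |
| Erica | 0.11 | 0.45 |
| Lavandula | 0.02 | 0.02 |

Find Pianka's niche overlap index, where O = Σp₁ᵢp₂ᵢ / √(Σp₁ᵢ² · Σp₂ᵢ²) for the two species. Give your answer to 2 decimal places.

Σ p₁ᵢp₂ᵢ = 0.0117 + 0.0022 + 0.0144 + 0.0006 + 0.0550 + 0.0052 + 0.0495 + 0.0004 = 0.1390
Σp_1ᵢ² = 0.13² + 0.11² + 0.09² + 0.03² + 0.25² + 0.26² + 0.11² + 0.02² = 0.0169 + 0.0121 + 0.0081 + 0.0009 + 0.0625 + 0.0676 + 0.0121 + 0.0004 = 0.1806
Σp_2ᵢ² = 0.09² + 0.02² + 0.16² + 0.02² + 0.22² + 0.02² + 0.45² + 0.02² = 0.0081 + 0.0004 + 0.0256 + 0.0004 + 0.0484 + 0.0004 + 0.2025 + 0.0004 = 0.2862
O = 0.1390 / √(0.1806 × 0.2862) = 0.1390 / 0.22735 = 0.6114

0.61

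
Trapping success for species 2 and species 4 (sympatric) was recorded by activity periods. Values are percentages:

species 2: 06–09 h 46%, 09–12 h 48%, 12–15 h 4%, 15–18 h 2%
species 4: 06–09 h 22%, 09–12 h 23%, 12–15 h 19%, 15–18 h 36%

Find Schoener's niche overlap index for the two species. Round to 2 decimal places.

0.51

Convert percentages to proportions (divide by 100).
Σ|p₁ᵢ − p₂ᵢ| = 0.24 + 0.25 + 0.15 + 0.34 = 0.98
D = 1 − ½ × 0.98 = 1 − 0.490 = 0.5100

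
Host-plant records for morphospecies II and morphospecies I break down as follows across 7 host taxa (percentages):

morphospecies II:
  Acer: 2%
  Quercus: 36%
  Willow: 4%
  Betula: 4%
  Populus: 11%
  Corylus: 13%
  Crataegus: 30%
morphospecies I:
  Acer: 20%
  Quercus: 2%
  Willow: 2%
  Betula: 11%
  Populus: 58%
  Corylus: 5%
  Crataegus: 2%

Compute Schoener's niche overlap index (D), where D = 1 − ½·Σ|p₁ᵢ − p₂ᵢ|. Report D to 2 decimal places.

0.28

Convert percentages to proportions (divide by 100).
Σ|p₁ᵢ − p₂ᵢ| = 0.18 + 0.34 + 0.02 + 0.07 + 0.47 + 0.08 + 0.28 = 1.44
D = 1 − ½ × 1.44 = 1 − 0.720 = 0.2800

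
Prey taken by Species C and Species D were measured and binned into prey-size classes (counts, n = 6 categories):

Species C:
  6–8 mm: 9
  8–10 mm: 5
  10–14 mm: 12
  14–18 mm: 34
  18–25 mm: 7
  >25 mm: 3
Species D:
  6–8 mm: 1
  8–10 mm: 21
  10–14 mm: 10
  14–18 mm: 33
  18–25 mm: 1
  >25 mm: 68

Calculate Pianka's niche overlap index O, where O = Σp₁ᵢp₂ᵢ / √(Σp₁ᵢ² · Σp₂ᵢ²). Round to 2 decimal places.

Proportions for Species C (n=70): 9/70=0.1286, 5/70=0.0714, 12/70=0.1714, 34/70=0.4857, 7/70=0.1000, 3/70=0.0429
Proportions for Species D (n=134): 1/134=0.0075, 21/134=0.1567, 10/134=0.0746, 33/134=0.2463, 1/134=0.0075, 68/134=0.5075
Σ p₁ᵢp₂ᵢ = 0.000965 + 0.011188 + 0.012786 + 0.119628 + 0.000750 + 0.021772 = 0.167089
Σp_1ᵢ² = 0.1286² + 0.0714² + 0.1714² + 0.4857² + 0.1000² + 0.0429² = 0.016538 + 0.005098 + 0.029378 + 0.235904 + 0.010000 + 0.001840 = 0.298758
Σp_2ᵢ² = 0.0075² + 0.1567² + 0.0746² + 0.2463² + 0.0075² + 0.5075² = 0.000056 + 0.024555 + 0.005565 + 0.060664 + 0.000056 + 0.257556 = 0.348452
O = 0.167089 / √(0.298758 × 0.348452) = 0.167089 / 0.3226497 = 0.5179

0.52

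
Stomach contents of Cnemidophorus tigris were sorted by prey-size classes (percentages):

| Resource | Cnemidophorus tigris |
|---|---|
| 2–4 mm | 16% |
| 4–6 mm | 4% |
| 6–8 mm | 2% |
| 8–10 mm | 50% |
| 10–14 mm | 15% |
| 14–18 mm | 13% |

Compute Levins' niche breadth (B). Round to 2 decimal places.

3.15

Convert percentages to proportions (divide by 100).
Σpᵢ² = 0.16² + 0.04² + 0.02² + 0.50² + 0.15² + 0.13² = 0.0256 + 0.0016 + 0.0004 + 0.2500 + 0.0225 + 0.0169 = 0.3170
B = 1 / 0.3170 = 3.1546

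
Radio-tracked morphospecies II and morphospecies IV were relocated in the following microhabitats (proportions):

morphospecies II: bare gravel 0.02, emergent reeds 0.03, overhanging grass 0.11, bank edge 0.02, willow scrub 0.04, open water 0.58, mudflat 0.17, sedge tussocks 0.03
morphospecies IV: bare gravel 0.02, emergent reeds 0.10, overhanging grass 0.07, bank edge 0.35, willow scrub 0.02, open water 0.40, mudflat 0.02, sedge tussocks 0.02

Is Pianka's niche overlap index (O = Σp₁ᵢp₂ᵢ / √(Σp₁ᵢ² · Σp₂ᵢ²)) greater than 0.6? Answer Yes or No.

Yes

Σ p₁ᵢp₂ᵢ = 0.0004 + 0.0030 + 0.0077 + 0.0070 + 0.0008 + 0.2320 + 0.0034 + 0.0006 = 0.2549
Σp_1ᵢ² = 0.02² + 0.03² + 0.11² + 0.02² + 0.04² + 0.58² + 0.17² + 0.03² = 0.0004 + 0.0009 + 0.0121 + 0.0004 + 0.0016 + 0.3364 + 0.0289 + 0.0009 = 0.3816
Σp_2ᵢ² = 0.02² + 0.10² + 0.07² + 0.35² + 0.02² + 0.40² + 0.02² + 0.02² = 0.0004 + 0.0100 + 0.0049 + 0.1225 + 0.0004 + 0.1600 + 0.0004 + 0.0004 = 0.2990
O = 0.2549 / √(0.3816 × 0.2990) = 0.2549 / 0.33778 = 0.7546
O = 0.7546 > 0.6 → Yes.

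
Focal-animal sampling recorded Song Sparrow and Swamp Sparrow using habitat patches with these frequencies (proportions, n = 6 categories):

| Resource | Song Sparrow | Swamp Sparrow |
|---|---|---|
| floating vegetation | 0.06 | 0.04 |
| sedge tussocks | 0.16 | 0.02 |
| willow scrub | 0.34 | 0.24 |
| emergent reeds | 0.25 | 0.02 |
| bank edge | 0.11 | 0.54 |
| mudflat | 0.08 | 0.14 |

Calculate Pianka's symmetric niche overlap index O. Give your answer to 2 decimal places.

Σ p₁ᵢp₂ᵢ = 0.0024 + 0.0032 + 0.0816 + 0.0050 + 0.0594 + 0.0112 = 0.1628
Σp_1ᵢ² = 0.06² + 0.16² + 0.34² + 0.25² + 0.11² + 0.08² = 0.0036 + 0.0256 + 0.1156 + 0.0625 + 0.0121 + 0.0064 = 0.2258
Σp_2ᵢ² = 0.04² + 0.02² + 0.24² + 0.02² + 0.54² + 0.14² = 0.0016 + 0.0004 + 0.0576 + 0.0004 + 0.2916 + 0.0196 = 0.3712
O = 0.1628 / √(0.2258 × 0.3712) = 0.1628 / 0.28951 = 0.5623

0.56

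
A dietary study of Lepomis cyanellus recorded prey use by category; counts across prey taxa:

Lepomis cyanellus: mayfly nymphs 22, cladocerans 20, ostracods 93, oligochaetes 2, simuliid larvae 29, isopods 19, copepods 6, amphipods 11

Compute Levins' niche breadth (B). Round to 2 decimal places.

Proportions for Lepomis cyanellus (n=202): 22/202=0.1089, 20/202=0.0990, 93/202=0.4604, 2/202=0.0099, 29/202=0.1436, 19/202=0.0941, 6/202=0.0297, 11/202=0.0545
Σpᵢ² = 0.1089² + 0.0990² + 0.4604² + 0.0099² + 0.1436² + 0.0941² + 0.0297² + 0.0545² = 0.011859 + 0.009801 + 0.211968 + 0.000098 + 0.020621 + 0.008855 + 0.000882 + 0.002970 = 0.267054
B = 1 / 0.267054 = 3.7446

3.74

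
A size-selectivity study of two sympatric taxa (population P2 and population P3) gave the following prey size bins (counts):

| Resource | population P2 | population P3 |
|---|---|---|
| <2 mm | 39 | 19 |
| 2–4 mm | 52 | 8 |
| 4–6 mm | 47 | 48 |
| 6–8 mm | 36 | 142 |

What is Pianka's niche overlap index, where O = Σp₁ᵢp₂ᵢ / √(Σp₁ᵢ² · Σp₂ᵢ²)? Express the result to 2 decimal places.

Proportions for population P2 (n=174): 39/174=0.2241, 52/174=0.2989, 47/174=0.2701, 36/174=0.2069
Proportions for population P3 (n=217): 19/217=0.0876, 8/217=0.0369, 48/217=0.2212, 142/217=0.6544
Σ p₁ᵢp₂ᵢ = 0.019631 + 0.011029 + 0.059746 + 0.135395 = 0.225801
Σp_1ᵢ² = 0.2241² + 0.2989² + 0.2701² + 0.2069² = 0.050221 + 0.089341 + 0.072954 + 0.042808 = 0.255324
Σp_2ᵢ² = 0.0876² + 0.0369² + 0.2212² + 0.6544² = 0.007674 + 0.001362 + 0.048929 + 0.428239 = 0.486204
O = 0.225801 / √(0.255324 × 0.486204) = 0.225801 / 0.3523344 = 0.6409

0.64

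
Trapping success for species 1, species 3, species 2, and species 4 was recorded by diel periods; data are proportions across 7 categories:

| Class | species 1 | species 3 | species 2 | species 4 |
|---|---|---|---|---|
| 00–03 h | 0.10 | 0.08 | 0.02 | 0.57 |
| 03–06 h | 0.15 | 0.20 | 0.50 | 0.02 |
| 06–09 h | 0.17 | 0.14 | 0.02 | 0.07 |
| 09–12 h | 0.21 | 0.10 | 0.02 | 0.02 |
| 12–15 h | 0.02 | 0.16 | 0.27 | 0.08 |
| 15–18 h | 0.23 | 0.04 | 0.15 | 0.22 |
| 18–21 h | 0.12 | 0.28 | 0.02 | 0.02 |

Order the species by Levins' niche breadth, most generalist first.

Σp_1ᵢ² = 0.10² + 0.15² + 0.17² + 0.21² + 0.02² + 0.23² + 0.12² = 0.0100 + 0.0225 + 0.0289 + 0.0441 + 0.0004 + 0.0529 + 0.0144 = 0.1732
B_1 = 1 / 0.1732 = 5.7737
Σp_3ᵢ² = 0.08² + 0.20² + 0.14² + 0.10² + 0.16² + 0.04² + 0.28² = 0.0064 + 0.0400 + 0.0196 + 0.0100 + 0.0256 + 0.0016 + 0.0784 = 0.1816
B_3 = 1 / 0.1816 = 5.5066
Σp_2ᵢ² = 0.02² + 0.50² + 0.02² + 0.02² + 0.27² + 0.15² + 0.02² = 0.0004 + 0.2500 + 0.0004 + 0.0004 + 0.0729 + 0.0225 + 0.0004 = 0.3470
B_2 = 1 / 0.3470 = 2.8818
Σp_4ᵢ² = 0.57² + 0.02² + 0.07² + 0.02² + 0.08² + 0.22² + 0.02² = 0.3249 + 0.0004 + 0.0049 + 0.0004 + 0.0064 + 0.0484 + 0.0004 = 0.3858
B_4 = 1 / 0.3858 = 2.5920
Ranking by B (broadest → narrowest): species 1 (5.77) > species 3 (5.51) > species 2 (2.88) > species 4 (2.59)

species 1 > species 3 > species 2 > species 4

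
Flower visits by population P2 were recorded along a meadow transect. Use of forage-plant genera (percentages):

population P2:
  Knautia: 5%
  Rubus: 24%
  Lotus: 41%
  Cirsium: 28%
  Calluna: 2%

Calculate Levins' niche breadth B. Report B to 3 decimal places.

Convert percentages to proportions (divide by 100).
Σpᵢ² = 0.05² + 0.24² + 0.41² + 0.28² + 0.02² = 0.0025 + 0.0576 + 0.1681 + 0.0784 + 0.0004 = 0.3070
B = 1 / 0.3070 = 3.25733

3.257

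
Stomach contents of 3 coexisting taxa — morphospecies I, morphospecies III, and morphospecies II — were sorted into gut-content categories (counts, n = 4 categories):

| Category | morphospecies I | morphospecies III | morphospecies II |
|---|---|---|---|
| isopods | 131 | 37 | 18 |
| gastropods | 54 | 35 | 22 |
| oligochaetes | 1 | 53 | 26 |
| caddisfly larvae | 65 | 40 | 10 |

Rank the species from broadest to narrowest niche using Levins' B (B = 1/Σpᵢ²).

Proportions for morphospecies I (n=251): 131/251=0.5219, 54/251=0.2151, 1/251=0.0040, 65/251=0.2590
Proportions for morphospecies III (n=165): 37/165=0.2242, 35/165=0.2121, 53/165=0.3212, 40/165=0.2424
Proportions for morphospecies II (n=76): 18/76=0.2368, 22/76=0.2895, 26/76=0.3421, 10/76=0.1316
Σp_Iᵢ² = 0.5219² + 0.2151² + 0.0040² + 0.2590² = 0.272380 + 0.046268 + 0.000016 + 0.067081 = 0.385745
B_I = 1 / 0.385745 = 2.5924
Σp_IIIᵢ² = 0.2242² + 0.2121² + 0.3212² + 0.2424² = 0.050266 + 0.044986 + 0.103169 + 0.058758 = 0.257179
B_III = 1 / 0.257179 = 3.8883
Σp_IIᵢ² = 0.2368² + 0.2895² + 0.3421² + 0.1316² = 0.056074 + 0.083810 + 0.117032 + 0.017319 = 0.274235
B_II = 1 / 0.274235 = 3.6465
Ranking by B (broadest → narrowest): morphospecies III (3.89) > morphospecies II (3.65) > morphospecies I (2.59)

morphospecies III > morphospecies II > morphospecies I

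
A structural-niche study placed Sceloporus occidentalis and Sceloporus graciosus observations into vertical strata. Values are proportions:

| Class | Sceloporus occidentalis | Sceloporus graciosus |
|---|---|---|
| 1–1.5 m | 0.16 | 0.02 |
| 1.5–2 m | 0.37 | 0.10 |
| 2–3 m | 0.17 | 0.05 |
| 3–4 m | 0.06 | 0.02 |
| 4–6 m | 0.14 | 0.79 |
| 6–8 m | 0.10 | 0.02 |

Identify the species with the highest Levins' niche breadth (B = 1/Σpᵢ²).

Sceloporus occidentalis

Σp_occiᵢ² = 0.16² + 0.37² + 0.17² + 0.06² + 0.14² + 0.10² = 0.0256 + 0.1369 + 0.0289 + 0.0036 + 0.0196 + 0.0100 = 0.2246
B_occi = 1 / 0.2246 = 4.4524
Σp_gracᵢ² = 0.02² + 0.10² + 0.05² + 0.02² + 0.79² + 0.02² = 0.0004 + 0.0100 + 0.0025 + 0.0004 + 0.6241 + 0.0004 = 0.6378
B_grac = 1 / 0.6378 = 1.5679
Highest B → broadest niche (most generalist): Sceloporus occidentalis (B = 4.45).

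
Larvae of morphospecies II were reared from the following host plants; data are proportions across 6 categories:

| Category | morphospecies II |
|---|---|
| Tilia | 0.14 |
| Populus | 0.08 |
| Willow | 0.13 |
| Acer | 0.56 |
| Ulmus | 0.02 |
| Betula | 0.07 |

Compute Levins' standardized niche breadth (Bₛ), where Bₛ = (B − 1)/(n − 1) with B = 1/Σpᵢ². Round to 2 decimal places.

Σpᵢ² = 0.14² + 0.08² + 0.13² + 0.56² + 0.02² + 0.07² = 0.0196 + 0.0064 + 0.0169 + 0.3136 + 0.0004 + 0.0049 = 0.3618
B = 1 / 0.3618 = 2.7640
Bₛ = (B − 1)/(n − 1) = (2.7640 − 1)/(6 − 1) = 1.7640/5 = 0.3528

0.35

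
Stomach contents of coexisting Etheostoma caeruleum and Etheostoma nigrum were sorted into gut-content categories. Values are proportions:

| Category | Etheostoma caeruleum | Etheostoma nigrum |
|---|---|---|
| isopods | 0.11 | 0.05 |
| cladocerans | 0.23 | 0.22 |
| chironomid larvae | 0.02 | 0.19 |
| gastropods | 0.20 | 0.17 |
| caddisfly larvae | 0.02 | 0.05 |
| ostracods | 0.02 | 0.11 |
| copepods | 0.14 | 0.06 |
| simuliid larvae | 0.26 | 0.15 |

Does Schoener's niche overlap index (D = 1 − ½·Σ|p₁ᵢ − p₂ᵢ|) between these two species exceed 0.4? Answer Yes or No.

Σ|p₁ᵢ − p₂ᵢ| = 0.06 + 0.01 + 0.17 + 0.03 + 0.03 + 0.09 + 0.08 + 0.11 = 0.58
D = 1 − ½ × 0.58 = 1 − 0.290 = 0.7100
D = 0.7100 > 0.4 → Yes.

Yes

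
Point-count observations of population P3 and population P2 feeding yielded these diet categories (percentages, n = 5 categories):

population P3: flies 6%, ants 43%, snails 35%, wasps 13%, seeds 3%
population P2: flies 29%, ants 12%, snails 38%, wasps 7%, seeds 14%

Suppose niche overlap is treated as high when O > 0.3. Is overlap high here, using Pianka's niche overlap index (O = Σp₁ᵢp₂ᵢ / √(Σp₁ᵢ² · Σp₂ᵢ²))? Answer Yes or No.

Yes

Convert percentages to proportions (divide by 100).
Σ p₁ᵢp₂ᵢ = 0.0174 + 0.0516 + 0.1330 + 0.0091 + 0.0042 = 0.2153
Σp_1ᵢ² = 0.06² + 0.43² + 0.35² + 0.13² + 0.03² = 0.0036 + 0.1849 + 0.1225 + 0.0169 + 0.0009 = 0.3288
Σp_2ᵢ² = 0.29² + 0.12² + 0.38² + 0.07² + 0.14² = 0.0841 + 0.0144 + 0.1444 + 0.0049 + 0.0196 = 0.2674
O = 0.2153 / √(0.3288 × 0.2674) = 0.2153 / 0.29651 = 0.7261
O = 0.7261 > 0.3 → Yes.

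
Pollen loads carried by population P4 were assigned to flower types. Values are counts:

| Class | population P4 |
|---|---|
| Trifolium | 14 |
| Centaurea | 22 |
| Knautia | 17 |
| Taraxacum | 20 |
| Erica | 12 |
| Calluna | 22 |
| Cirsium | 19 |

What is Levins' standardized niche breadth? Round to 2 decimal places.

Proportions for population P4 (n=126): 14/126=0.1111, 22/126=0.1746, 17/126=0.1349, 20/126=0.1587, 12/126=0.0952, 22/126=0.1746, 19/126=0.1508
Σpᵢ² = 0.1111² + 0.1746² + 0.1349² + 0.1587² + 0.0952² + 0.1746² + 0.1508² = 0.012343 + 0.030485 + 0.018198 + 0.025186 + 0.009063 + 0.030485 + 0.022741 = 0.148501
B = 1 / 0.148501 = 6.7340
Bₛ = (B − 1)/(n − 1) = (6.7340 − 1)/(7 − 1) = 5.7340/6 = 0.9557

0.96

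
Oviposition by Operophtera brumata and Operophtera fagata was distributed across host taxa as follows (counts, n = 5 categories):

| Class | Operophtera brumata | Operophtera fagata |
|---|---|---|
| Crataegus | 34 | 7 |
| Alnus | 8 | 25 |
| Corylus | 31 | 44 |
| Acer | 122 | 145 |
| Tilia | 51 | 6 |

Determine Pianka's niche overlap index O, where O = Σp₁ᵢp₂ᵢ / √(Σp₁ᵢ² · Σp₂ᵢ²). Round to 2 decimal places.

0.92

Proportions for Operophtera brumata (n=246): 34/246=0.1382, 8/246=0.0325, 31/246=0.1260, 122/246=0.4959, 51/246=0.2073
Proportions for Operophtera fagata (n=227): 7/227=0.0308, 25/227=0.1101, 44/227=0.1938, 145/227=0.6388, 6/227=0.0264
Σ p₁ᵢp₂ᵢ = 0.004257 + 0.003578 + 0.024419 + 0.316781 + 0.005473 = 0.354508
Σp_1ᵢ² = 0.1382² + 0.0325² + 0.1260² + 0.4959² + 0.2073² = 0.019099 + 0.001056 + 0.015876 + 0.245917 + 0.042973 = 0.324921
Σp_2ᵢ² = 0.0308² + 0.1101² + 0.1938² + 0.6388² + 0.0264² = 0.000949 + 0.012122 + 0.037558 + 0.408065 + 0.000697 = 0.459391
O = 0.354508 / √(0.324921 × 0.459391) = 0.354508 / 0.3863493 = 0.9176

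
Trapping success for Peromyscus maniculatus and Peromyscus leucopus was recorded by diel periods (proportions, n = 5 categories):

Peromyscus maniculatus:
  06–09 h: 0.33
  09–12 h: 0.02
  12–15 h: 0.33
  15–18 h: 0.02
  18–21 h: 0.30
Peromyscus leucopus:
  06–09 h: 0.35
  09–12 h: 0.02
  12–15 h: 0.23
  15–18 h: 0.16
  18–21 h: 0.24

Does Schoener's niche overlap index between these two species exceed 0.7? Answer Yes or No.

Σ|p₁ᵢ − p₂ᵢ| = 0.02 + 0.00 + 0.10 + 0.14 + 0.06 = 0.32
D = 1 − ½ × 0.32 = 1 − 0.160 = 0.8400
D = 0.8400 > 0.7 → Yes.

Yes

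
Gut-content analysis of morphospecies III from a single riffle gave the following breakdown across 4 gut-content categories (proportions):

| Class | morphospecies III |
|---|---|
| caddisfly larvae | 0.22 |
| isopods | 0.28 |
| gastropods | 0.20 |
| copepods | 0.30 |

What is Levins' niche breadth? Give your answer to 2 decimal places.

Σpᵢ² = 0.22² + 0.28² + 0.20² + 0.30² = 0.0484 + 0.0784 + 0.0400 + 0.0900 = 0.2568
B = 1 / 0.2568 = 3.8941

3.89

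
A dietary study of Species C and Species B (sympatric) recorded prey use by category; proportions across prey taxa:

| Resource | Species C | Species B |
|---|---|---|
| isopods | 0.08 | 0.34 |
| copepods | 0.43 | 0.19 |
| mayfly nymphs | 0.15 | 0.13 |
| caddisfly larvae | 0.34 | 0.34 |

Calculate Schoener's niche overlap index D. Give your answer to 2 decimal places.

Σ|p₁ᵢ − p₂ᵢ| = 0.26 + 0.24 + 0.02 + 0.00 = 0.52
D = 1 − ½ × 0.52 = 1 − 0.260 = 0.7400

0.74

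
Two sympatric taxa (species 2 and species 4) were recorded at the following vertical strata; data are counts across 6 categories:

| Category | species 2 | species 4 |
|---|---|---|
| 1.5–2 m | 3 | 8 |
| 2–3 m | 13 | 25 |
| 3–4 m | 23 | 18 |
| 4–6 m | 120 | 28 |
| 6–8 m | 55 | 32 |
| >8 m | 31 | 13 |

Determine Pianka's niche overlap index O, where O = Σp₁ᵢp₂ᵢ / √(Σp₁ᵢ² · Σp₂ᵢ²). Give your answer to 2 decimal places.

Proportions for species 2 (n=245): 3/245=0.0122, 13/245=0.0531, 23/245=0.0939, 120/245=0.4898, 55/245=0.2245, 31/245=0.1265
Proportions for species 4 (n=124): 8/124=0.0645, 25/124=0.2016, 18/124=0.1452, 28/124=0.2258, 32/124=0.2581, 13/124=0.1048
Σ p₁ᵢp₂ᵢ = 0.000787 + 0.010705 + 0.013634 + 0.110597 + 0.057943 + 0.013257 = 0.206923
Σp_1ᵢ² = 0.0122² + 0.0531² + 0.0939² + 0.4898² + 0.2245² + 0.1265² = 0.000149 + 0.002820 + 0.008817 + 0.239904 + 0.050400 + 0.016002 = 0.318092
Σp_2ᵢ² = 0.0645² + 0.2016² + 0.1452² + 0.2258² + 0.2581² + 0.1048² = 0.004160 + 0.040643 + 0.021083 + 0.050986 + 0.066616 + 0.010983 = 0.194471
O = 0.206923 / √(0.318092 × 0.194471) = 0.206923 / 0.2487160 = 0.8320

0.83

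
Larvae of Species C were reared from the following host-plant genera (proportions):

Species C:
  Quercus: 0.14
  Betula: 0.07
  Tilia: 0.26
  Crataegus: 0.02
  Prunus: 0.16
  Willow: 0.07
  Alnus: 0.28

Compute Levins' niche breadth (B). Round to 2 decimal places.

4.97

Σpᵢ² = 0.14² + 0.07² + 0.26² + 0.02² + 0.16² + 0.07² + 0.28² = 0.0196 + 0.0049 + 0.0676 + 0.0004 + 0.0256 + 0.0049 + 0.0784 = 0.2014
B = 1 / 0.2014 = 4.9652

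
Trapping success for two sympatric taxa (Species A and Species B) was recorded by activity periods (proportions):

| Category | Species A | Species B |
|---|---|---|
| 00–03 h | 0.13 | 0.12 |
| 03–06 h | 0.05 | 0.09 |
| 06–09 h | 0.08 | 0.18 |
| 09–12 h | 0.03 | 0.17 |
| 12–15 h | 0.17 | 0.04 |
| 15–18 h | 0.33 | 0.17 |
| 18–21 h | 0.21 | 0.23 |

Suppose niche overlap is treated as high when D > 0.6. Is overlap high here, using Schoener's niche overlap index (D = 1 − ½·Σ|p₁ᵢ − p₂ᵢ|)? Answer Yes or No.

Σ|p₁ᵢ − p₂ᵢ| = 0.01 + 0.04 + 0.10 + 0.14 + 0.13 + 0.16 + 0.02 = 0.60
D = 1 − ½ × 0.60 = 1 − 0.300 = 0.7000
D = 0.7000 > 0.6 → Yes.

Yes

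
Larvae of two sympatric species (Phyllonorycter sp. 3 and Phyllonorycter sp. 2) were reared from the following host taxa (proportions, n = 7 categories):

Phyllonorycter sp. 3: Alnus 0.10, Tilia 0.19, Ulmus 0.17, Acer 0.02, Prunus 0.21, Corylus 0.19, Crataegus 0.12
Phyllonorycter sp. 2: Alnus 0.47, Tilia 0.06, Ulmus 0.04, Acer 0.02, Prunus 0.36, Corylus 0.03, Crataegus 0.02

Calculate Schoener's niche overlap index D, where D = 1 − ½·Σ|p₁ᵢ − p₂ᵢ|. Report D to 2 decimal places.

Σ|p₁ᵢ − p₂ᵢ| = 0.37 + 0.13 + 0.13 + 0.00 + 0.15 + 0.16 + 0.10 = 1.04
D = 1 − ½ × 1.04 = 1 − 0.520 = 0.4800

0.48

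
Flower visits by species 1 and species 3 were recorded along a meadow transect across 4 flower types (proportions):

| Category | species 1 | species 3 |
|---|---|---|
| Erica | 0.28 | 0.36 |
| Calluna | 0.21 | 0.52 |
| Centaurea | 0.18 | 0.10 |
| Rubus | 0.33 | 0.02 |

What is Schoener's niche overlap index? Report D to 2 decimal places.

0.61

Σ|p₁ᵢ − p₂ᵢ| = 0.08 + 0.31 + 0.08 + 0.31 = 0.78
D = 1 − ½ × 0.78 = 1 − 0.390 = 0.6100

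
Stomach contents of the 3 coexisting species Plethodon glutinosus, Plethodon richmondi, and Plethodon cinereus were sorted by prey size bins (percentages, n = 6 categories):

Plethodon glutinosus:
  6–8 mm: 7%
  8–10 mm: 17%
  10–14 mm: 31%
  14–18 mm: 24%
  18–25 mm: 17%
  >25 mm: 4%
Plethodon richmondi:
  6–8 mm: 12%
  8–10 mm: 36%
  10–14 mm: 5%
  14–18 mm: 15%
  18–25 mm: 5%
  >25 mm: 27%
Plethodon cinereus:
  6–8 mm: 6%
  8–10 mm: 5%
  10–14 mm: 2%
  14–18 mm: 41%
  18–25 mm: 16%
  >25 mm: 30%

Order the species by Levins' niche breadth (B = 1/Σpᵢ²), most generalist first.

Convert percentages to proportions (divide by 100).
Σp_glutᵢ² = 0.07² + 0.17² + 0.31² + 0.24² + 0.17² + 0.04² = 0.0049 + 0.0289 + 0.0961 + 0.0576 + 0.0289 + 0.0016 = 0.2180
B_glut = 1 / 0.2180 = 4.5872
Σp_richᵢ² = 0.12² + 0.36² + 0.05² + 0.15² + 0.05² + 0.27² = 0.0144 + 0.1296 + 0.0025 + 0.0225 + 0.0025 + 0.0729 = 0.2444
B_rich = 1 / 0.2444 = 4.0917
Σp_cineᵢ² = 0.06² + 0.05² + 0.02² + 0.41² + 0.16² + 0.30² = 0.0036 + 0.0025 + 0.0004 + 0.1681 + 0.0256 + 0.0900 = 0.2902
B_cine = 1 / 0.2902 = 3.4459
Ranking by B (broadest → narrowest): Plethodon glutinosus (4.59) > Plethodon richmondi (4.09) > Plethodon cinereus (3.45)

Plethodon glutinosus > Plethodon richmondi > Plethodon cinereus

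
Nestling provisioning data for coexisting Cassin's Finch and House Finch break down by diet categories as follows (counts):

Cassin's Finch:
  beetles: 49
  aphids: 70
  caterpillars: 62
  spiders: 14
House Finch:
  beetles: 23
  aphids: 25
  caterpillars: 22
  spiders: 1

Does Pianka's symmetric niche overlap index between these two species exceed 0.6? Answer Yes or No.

Yes

Proportions for Cassin's Finch (n=195): 49/195=0.2513, 70/195=0.3590, 62/195=0.3179, 14/195=0.0718
Proportions for House Finch (n=71): 23/71=0.3239, 25/71=0.3521, 22/71=0.3099, 1/71=0.0141
Σ p₁ᵢp₂ᵢ = 0.081396 + 0.126404 + 0.098517 + 0.001012 = 0.307329
Σp_1ᵢ² = 0.2513² + 0.3590² + 0.3179² + 0.0718² = 0.063152 + 0.128881 + 0.101060 + 0.005155 = 0.298248
Σp_2ᵢ² = 0.3239² + 0.3521² + 0.3099² + 0.0141² = 0.104911 + 0.123974 + 0.096038 + 0.000199 = 0.325122
O = 0.307329 / √(0.298248 × 0.325122) = 0.307329 / 0.3113952 = 0.9869
O = 0.9869 > 0.6 → Yes.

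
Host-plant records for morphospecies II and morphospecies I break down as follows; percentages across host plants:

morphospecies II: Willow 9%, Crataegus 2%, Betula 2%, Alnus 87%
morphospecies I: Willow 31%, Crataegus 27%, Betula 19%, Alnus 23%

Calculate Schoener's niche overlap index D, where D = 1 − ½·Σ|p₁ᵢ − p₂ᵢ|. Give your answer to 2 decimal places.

Convert percentages to proportions (divide by 100).
Σ|p₁ᵢ − p₂ᵢ| = 0.22 + 0.25 + 0.17 + 0.64 = 1.28
D = 1 − ½ × 1.28 = 1 − 0.640 = 0.3600

0.36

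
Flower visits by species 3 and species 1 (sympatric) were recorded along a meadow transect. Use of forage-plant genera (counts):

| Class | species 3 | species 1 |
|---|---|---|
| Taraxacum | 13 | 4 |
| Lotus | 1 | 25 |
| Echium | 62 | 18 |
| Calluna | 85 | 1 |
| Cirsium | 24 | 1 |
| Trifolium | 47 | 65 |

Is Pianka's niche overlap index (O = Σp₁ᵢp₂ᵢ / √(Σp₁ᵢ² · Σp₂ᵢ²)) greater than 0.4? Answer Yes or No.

Yes

Proportions for species 3 (n=232): 13/232=0.0560, 1/232=0.0043, 62/232=0.2672, 85/232=0.3664, 24/232=0.1034, 47/232=0.2026
Proportions for species 1 (n=114): 4/114=0.0351, 25/114=0.2193, 18/114=0.1579, 1/114=0.0088, 1/114=0.0088, 65/114=0.5702
Σ p₁ᵢp₂ᵢ = 0.001966 + 0.000943 + 0.042191 + 0.003224 + 0.000910 + 0.115523 = 0.164757
Σp_1ᵢ² = 0.0560² + 0.0043² + 0.2672² + 0.3664² + 0.1034² + 0.2026² = 0.003136 + 0.000018 + 0.071396 + 0.134249 + 0.010692 + 0.041047 = 0.260538
Σp_2ᵢ² = 0.0351² + 0.2193² + 0.1579² + 0.0088² + 0.0088² + 0.5702² = 0.001232 + 0.048092 + 0.024932 + 0.000077 + 0.000077 + 0.325128 = 0.399538
O = 0.164757 / √(0.260538 × 0.399538) = 0.164757 / 0.3226373 = 0.5107
O = 0.5107 > 0.4 → Yes.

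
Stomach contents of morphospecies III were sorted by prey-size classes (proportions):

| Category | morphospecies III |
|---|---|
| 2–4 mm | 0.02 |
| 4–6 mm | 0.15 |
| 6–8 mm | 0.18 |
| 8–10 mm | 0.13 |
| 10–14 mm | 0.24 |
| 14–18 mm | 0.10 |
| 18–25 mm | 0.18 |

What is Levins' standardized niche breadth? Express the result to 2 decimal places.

0.80

Σpᵢ² = 0.02² + 0.15² + 0.18² + 0.13² + 0.24² + 0.10² + 0.18² = 0.0004 + 0.0225 + 0.0324 + 0.0169 + 0.0576 + 0.0100 + 0.0324 = 0.1722
B = 1 / 0.1722 = 5.8072
Bₛ = (B − 1)/(n − 1) = (5.8072 − 1)/(7 − 1) = 4.8072/6 = 0.8012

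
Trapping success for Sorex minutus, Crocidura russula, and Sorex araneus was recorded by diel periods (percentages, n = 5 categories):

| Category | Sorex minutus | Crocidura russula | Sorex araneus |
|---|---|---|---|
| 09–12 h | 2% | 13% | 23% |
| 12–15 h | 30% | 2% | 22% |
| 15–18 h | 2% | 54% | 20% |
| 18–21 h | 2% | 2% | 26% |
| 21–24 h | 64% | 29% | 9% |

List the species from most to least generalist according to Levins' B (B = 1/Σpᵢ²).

Convert percentages to proportions (divide by 100).
Σp_minuᵢ² = 0.02² + 0.30² + 0.02² + 0.02² + 0.64² = 0.0004 + 0.0900 + 0.0004 + 0.0004 + 0.4096 = 0.5008
B_minu = 1 / 0.5008 = 1.9968
Σp_russᵢ² = 0.13² + 0.02² + 0.54² + 0.02² + 0.29² = 0.0169 + 0.0004 + 0.2916 + 0.0004 + 0.0841 = 0.3934
B_russ = 1 / 0.3934 = 2.5419
Σp_aranᵢ² = 0.23² + 0.22² + 0.20² + 0.26² + 0.09² = 0.0529 + 0.0484 + 0.0400 + 0.0676 + 0.0081 = 0.2170
B_aran = 1 / 0.2170 = 4.6083
Ranking by B (broadest → narrowest): Sorex araneus (4.61) > Crocidura russula (2.54) > Sorex minutus (2.00)

Sorex araneus > Crocidura russula > Sorex minutus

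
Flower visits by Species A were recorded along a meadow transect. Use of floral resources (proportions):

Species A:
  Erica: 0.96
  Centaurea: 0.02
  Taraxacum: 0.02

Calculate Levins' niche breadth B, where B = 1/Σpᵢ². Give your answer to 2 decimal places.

1.08

Σpᵢ² = 0.96² + 0.02² + 0.02² = 0.9216 + 0.0004 + 0.0004 = 0.9224
B = 1 / 0.9224 = 1.0841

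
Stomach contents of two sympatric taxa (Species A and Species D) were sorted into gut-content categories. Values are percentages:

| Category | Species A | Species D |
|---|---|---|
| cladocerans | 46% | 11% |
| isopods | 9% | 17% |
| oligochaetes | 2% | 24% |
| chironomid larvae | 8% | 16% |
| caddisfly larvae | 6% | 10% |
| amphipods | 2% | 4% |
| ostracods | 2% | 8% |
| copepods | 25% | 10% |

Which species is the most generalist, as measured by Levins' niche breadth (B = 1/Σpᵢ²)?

Convert percentages to proportions (divide by 100).
Σp_Aᵢ² = 0.46² + 0.09² + 0.02² + 0.08² + 0.06² + 0.02² + 0.02² + 0.25² = 0.2116 + 0.0081 + 0.0004 + 0.0064 + 0.0036 + 0.0004 + 0.0004 + 0.0625 = 0.2934
B_A = 1 / 0.2934 = 3.4083
Σp_Dᵢ² = 0.11² + 0.17² + 0.24² + 0.16² + 0.10² + 0.04² + 0.08² + 0.10² = 0.0121 + 0.0289 + 0.0576 + 0.0256 + 0.0100 + 0.0016 + 0.0064 + 0.0100 = 0.1522
B_D = 1 / 0.1522 = 6.5703
Highest B → broadest niche (most generalist): Species D (B = 6.57).

Species D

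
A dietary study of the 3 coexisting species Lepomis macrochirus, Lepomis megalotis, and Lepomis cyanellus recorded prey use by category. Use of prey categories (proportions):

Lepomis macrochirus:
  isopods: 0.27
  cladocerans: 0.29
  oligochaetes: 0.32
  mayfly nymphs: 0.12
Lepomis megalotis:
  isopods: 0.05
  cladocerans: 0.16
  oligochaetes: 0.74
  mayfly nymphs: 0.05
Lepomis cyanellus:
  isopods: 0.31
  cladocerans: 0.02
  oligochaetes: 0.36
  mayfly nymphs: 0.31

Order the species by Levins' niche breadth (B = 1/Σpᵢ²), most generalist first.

Lepomis macrochirus > Lepomis cyanellus > Lepomis megalotis

Σp_macrᵢ² = 0.27² + 0.29² + 0.32² + 0.12² = 0.0729 + 0.0841 + 0.1024 + 0.0144 = 0.2738
B_macr = 1 / 0.2738 = 3.6523
Σp_megaᵢ² = 0.05² + 0.16² + 0.74² + 0.05² = 0.0025 + 0.0256 + 0.5476 + 0.0025 = 0.5782
B_mega = 1 / 0.5782 = 1.7295
Σp_cyanᵢ² = 0.31² + 0.02² + 0.36² + 0.31² = 0.0961 + 0.0004 + 0.1296 + 0.0961 = 0.3222
B_cyan = 1 / 0.3222 = 3.1037
Ranking by B (broadest → narrowest): Lepomis macrochirus (3.65) > Lepomis cyanellus (3.10) > Lepomis megalotis (1.73)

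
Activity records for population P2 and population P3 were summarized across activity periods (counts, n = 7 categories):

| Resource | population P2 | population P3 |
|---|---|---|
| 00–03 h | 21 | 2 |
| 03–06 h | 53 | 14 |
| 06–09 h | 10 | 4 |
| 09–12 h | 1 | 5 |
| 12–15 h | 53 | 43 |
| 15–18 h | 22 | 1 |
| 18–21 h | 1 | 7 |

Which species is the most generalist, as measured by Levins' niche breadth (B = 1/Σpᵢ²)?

Proportions for population P2 (n=161): 21/161=0.1304, 53/161=0.3292, 10/161=0.0621, 1/161=0.0062, 53/161=0.3292, 22/161=0.1366, 1/161=0.0062
Proportions for population P3 (n=76): 2/76=0.0263, 14/76=0.1842, 4/76=0.0526, 5/76=0.0658, 43/76=0.5658, 1/76=0.0132, 7/76=0.0921
Σp_P2ᵢ² = 0.1304² + 0.3292² + 0.0621² + 0.0062² + 0.3292² + 0.1366² + 0.0062² = 0.017004 + 0.108373 + 0.003856 + 0.000038 + 0.108373 + 0.018660 + 0.000038 = 0.256342
B_P2 = 1 / 0.256342 = 3.9010
Σp_P3ᵢ² = 0.0263² + 0.1842² + 0.0526² + 0.0658² + 0.5658² + 0.0132² + 0.0921² = 0.000692 + 0.033930 + 0.002767 + 0.004330 + 0.320130 + 0.000174 + 0.008482 = 0.370505
B_P3 = 1 / 0.370505 = 2.6990
Highest B → broadest niche (most generalist): population P2 (B = 3.90).

population P2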